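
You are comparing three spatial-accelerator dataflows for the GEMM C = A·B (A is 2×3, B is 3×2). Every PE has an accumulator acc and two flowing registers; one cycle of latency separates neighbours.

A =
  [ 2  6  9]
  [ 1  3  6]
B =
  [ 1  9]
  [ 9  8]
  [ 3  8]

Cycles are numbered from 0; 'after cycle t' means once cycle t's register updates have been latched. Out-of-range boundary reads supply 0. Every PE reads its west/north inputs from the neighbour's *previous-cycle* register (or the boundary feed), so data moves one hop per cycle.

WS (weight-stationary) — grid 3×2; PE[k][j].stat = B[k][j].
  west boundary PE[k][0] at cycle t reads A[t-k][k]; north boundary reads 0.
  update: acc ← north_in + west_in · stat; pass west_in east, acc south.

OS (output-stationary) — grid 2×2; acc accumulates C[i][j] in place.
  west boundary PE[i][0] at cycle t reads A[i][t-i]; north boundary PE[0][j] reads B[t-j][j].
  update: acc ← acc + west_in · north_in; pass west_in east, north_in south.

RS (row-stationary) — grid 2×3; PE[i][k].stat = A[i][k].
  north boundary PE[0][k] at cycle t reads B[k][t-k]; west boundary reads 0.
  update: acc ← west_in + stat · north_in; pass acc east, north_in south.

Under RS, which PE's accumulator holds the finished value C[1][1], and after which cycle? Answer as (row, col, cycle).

RS: C[1][1] accumulates in PE[1][2]:
  t=0 PE[1][2]: acc=0 h=0 v=0
  t=1 PE[1][2]: acc=0 h=0 v=0
  t=2 PE[1][2]: acc=0 h=0 v=0
  t=3 PE[1][2]: acc=46 h=46 v=3
  t=4 PE[1][2]: acc=81 h=81 v=8

(row, col, cycle) = (1, 2, 4)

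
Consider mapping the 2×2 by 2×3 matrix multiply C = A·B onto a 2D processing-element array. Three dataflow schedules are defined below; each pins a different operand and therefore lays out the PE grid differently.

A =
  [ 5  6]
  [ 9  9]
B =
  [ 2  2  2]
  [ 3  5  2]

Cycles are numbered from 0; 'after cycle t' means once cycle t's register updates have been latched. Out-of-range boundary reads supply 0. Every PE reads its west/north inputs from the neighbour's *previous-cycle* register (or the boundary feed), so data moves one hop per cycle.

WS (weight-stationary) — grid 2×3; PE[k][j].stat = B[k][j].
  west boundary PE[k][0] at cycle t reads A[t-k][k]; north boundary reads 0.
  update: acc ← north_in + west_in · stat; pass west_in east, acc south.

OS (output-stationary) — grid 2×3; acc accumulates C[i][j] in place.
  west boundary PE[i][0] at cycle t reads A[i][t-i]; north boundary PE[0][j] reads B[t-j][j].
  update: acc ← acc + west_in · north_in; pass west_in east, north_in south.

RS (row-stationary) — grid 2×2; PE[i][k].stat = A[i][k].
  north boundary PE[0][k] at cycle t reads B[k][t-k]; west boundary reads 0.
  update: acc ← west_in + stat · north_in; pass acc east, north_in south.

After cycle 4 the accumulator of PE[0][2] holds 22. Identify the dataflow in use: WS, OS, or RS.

WS [2×3] PE[0][2] across cycles:
  @0  [0,2]  acc 0  |  →0  ↓0
  @1  [0,2]  acc 0  |  →0  ↓0
  @2  [0,2]  acc 10  |  →5  ↓10
  @3  [0,2]  acc 18  |  →9  ↓18
  @4  [0,2]  acc 0  |  →0  ↓0
OS [2×3] PE[0][2] across cycles:
  @0  [0,2]  acc 0  |  →0  ↓0
  @1  [0,2]  acc 0  |  →0  ↓0
  @2  [0,2]  acc 10  |  →5  ↓2
  @3  [0,2]  acc 22  |  →6  ↓2
  @4  [0,2]  acc 22  |  →0  ↓0
RS (2×2): PE[0][2] does not exist.

dataflow = OS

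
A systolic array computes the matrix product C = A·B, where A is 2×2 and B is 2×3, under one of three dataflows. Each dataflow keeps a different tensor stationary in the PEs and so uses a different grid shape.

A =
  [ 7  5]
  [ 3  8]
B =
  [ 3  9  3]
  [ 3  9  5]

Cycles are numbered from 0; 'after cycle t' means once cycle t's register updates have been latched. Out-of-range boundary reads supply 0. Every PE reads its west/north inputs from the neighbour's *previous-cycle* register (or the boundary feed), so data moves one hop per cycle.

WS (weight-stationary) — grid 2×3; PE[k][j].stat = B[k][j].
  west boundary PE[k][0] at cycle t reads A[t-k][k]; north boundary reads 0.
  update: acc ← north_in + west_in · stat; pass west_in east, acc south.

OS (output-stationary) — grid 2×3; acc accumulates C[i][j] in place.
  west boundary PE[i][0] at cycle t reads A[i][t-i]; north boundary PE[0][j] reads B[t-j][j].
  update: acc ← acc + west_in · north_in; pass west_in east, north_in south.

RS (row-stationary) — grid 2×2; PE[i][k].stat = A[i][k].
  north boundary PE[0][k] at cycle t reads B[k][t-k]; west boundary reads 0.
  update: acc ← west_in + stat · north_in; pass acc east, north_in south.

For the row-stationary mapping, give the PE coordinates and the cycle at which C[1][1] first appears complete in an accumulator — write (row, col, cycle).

RS — PE[1][1] is where C[1][1] collects:
  [0] (1,1) acc=0 (h:0 v:0)
  [1] (1,1) acc=0 (h:0 v:0)
  [2] (1,1) acc=33 (h:33 v:3)
  [3] (1,1) acc=99 (h:99 v:9)

(row, col, cycle) = (1, 1, 3)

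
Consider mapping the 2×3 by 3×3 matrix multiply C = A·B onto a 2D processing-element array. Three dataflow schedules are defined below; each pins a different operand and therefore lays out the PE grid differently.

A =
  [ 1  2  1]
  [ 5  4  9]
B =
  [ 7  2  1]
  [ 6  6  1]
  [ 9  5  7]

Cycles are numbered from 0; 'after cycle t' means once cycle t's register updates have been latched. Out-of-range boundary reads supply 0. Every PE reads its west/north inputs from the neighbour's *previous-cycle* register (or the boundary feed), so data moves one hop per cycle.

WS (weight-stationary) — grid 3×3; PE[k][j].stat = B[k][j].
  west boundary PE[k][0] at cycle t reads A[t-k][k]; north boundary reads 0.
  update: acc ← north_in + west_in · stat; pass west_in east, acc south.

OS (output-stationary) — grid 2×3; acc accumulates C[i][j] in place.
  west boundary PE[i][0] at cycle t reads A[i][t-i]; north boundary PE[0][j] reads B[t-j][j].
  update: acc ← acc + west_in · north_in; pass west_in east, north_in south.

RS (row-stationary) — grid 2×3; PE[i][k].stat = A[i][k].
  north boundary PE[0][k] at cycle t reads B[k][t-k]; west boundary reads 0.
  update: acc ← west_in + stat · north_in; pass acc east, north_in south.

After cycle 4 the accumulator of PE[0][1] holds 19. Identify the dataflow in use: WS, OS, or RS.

dataflow = OS

Under WS (3×3), PE[0][1]:
  cycle 0: PE[0][1] → acc 0, east 0, south 0
  cycle 1: PE[0][1] → acc 2, east 1, south 2
  cycle 2: PE[0][1] → acc 10, east 5, south 10
  cycle 3: PE[0][1] → acc 0, east 0, south 0
  cycle 4: PE[0][1] → acc 0, east 0, south 0
Under OS (2×3), PE[0][1]:
  cycle 0: PE[0][1] → acc 0, east 0, south 0
  cycle 1: PE[0][1] → acc 2, east 1, south 2
  cycle 2: PE[0][1] → acc 14, east 2, south 6
  cycle 3: PE[0][1] → acc 19, east 1, south 5
  cycle 4: PE[0][1] → acc 19, east 0, south 0
Under RS (2×3), PE[0][1]:
  cycle 0: PE[0][1] → acc 0, east 0, south 0
  cycle 1: PE[0][1] → acc 19, east 19, south 6
  cycle 2: PE[0][1] → acc 14, east 14, south 6
  cycle 3: PE[0][1] → acc 3, east 3, south 1
  cycle 4: PE[0][1] → acc 0, east 0, south 0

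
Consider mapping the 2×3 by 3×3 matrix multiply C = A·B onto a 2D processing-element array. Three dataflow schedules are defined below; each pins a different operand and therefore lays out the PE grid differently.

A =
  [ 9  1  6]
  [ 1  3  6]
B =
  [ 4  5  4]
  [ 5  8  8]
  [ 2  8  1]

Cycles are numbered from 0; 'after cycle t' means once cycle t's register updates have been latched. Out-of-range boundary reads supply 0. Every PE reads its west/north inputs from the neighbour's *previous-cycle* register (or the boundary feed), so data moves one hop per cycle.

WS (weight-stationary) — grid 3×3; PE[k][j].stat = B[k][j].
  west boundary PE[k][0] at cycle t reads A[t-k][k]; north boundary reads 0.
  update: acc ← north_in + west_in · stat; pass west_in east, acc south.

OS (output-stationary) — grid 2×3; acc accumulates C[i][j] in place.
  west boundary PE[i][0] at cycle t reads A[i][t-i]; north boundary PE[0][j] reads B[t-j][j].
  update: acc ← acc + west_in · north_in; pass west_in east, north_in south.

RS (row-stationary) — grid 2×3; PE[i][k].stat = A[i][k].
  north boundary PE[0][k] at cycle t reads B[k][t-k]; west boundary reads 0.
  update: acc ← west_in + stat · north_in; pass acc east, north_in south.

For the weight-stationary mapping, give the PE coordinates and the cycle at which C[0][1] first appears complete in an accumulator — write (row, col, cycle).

(row, col, cycle) = (2, 1, 3)

WS — PE[2][1] is where C[0][1] collects:
  @0  [2,1]  acc 0  |  →0  ↓0
  @1  [2,1]  acc 0  |  →0  ↓0
  @2  [2,1]  acc 0  |  →0  ↓0
  @3  [2,1]  acc 101  |  →6  ↓101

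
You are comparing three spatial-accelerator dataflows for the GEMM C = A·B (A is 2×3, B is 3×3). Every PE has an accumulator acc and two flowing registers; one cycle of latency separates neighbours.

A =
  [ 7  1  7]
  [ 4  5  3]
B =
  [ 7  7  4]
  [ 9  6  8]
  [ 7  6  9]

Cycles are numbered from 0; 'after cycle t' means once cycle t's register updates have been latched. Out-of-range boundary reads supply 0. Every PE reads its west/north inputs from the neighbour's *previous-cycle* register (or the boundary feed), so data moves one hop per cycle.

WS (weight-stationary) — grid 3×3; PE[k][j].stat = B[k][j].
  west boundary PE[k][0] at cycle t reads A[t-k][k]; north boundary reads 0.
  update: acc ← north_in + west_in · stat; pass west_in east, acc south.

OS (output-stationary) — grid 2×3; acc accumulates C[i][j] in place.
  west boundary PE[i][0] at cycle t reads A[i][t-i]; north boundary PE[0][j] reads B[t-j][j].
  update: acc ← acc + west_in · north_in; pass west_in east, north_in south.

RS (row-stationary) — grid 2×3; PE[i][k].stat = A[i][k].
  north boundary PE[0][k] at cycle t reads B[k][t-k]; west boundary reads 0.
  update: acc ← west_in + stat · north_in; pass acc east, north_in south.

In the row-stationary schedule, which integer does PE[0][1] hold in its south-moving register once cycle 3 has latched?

register = 8

RS 2×3: PE[0][1] cycle-by-cycle (with neighbour feeds):
  0: (0,0).acc=49  regs=<49,7>
  0: (0,1).acc=0  regs=<0,0>
  1: (0,0).acc=49  regs=<49,7>
  1: (0,1).acc=58  regs=<58,9>
  2: (0,0).acc=28  regs=<28,4>
  2: (0,1).acc=55  regs=<55,6>
  3: (0,0).acc=0  regs=<0,0>
  3: (0,1).acc=36  regs=<36,8>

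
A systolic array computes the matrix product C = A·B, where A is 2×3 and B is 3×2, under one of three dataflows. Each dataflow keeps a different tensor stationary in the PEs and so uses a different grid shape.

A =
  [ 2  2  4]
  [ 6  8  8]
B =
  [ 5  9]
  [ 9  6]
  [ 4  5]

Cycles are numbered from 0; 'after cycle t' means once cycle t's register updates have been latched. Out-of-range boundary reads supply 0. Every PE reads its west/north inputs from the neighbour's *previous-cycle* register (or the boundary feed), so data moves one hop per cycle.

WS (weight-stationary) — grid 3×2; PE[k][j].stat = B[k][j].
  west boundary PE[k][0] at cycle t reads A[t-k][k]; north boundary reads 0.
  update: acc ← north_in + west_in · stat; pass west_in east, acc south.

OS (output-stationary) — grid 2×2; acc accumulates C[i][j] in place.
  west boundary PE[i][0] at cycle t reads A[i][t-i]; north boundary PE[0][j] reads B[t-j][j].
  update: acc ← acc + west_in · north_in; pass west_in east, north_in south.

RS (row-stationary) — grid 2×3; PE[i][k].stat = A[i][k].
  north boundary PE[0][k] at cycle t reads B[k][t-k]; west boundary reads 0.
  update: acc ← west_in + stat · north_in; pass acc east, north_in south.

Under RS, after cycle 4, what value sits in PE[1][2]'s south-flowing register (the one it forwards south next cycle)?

register = 5

RS 2×3: PE[1][2] cycle-by-cycle (with neighbour feeds):
  cycle 0: PE[0][2] → acc 0, east 0, south 0
  cycle 0: PE[1][1] → acc 0, east 0, south 0
  cycle 0: PE[1][2] → acc 0, east 0, south 0
  cycle 1: PE[0][2] → acc 0, east 0, south 0
  cycle 1: PE[1][1] → acc 0, east 0, south 0
  cycle 1: PE[1][2] → acc 0, east 0, south 0
  cycle 2: PE[0][2] → acc 44, east 44, south 4
  cycle 2: PE[1][1] → acc 102, east 102, south 9
  cycle 2: PE[1][2] → acc 0, east 0, south 0
  cycle 3: PE[0][2] → acc 50, east 50, south 5
  cycle 3: PE[1][1] → acc 102, east 102, south 6
  cycle 3: PE[1][2] → acc 134, east 134, south 4
  cycle 4: PE[0][2] → acc 0, east 0, south 0
  cycle 4: PE[1][1] → acc 0, east 0, south 0
  cycle 4: PE[1][2] → acc 142, east 142, south 5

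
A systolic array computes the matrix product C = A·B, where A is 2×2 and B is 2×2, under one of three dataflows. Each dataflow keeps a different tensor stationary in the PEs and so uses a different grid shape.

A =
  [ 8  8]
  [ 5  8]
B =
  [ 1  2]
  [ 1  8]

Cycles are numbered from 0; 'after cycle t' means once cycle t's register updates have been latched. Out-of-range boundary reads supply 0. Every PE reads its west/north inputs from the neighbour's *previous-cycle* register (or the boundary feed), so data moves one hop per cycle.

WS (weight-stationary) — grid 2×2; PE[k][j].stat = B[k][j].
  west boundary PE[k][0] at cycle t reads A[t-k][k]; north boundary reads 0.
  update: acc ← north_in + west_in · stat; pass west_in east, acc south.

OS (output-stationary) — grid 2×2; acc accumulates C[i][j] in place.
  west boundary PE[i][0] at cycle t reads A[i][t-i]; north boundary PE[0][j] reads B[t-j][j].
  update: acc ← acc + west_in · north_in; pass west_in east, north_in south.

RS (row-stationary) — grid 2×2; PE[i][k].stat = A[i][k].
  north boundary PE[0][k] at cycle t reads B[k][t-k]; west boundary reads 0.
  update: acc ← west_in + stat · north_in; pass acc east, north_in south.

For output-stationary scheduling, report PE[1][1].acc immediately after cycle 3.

Tracing OS — 2×2 array, target PE[1][1]:
  t=0 PE[0][1]: acc=0 h=0 v=0
  t=0 PE[1][0]: acc=0 h=0 v=0
  t=0 PE[1][1]: acc=0 h=0 v=0
  t=1 PE[0][1]: acc=16 h=8 v=2
  t=1 PE[1][0]: acc=5 h=5 v=1
  t=1 PE[1][1]: acc=0 h=0 v=0
  t=2 PE[0][1]: acc=80 h=8 v=8
  t=2 PE[1][0]: acc=13 h=8 v=1
  t=2 PE[1][1]: acc=10 h=5 v=2
  t=3 PE[0][1]: acc=80 h=0 v=0
  t=3 PE[1][0]: acc=13 h=0 v=0
  t=3 PE[1][1]: acc=74 h=8 v=8

PE[1][1].acc = 74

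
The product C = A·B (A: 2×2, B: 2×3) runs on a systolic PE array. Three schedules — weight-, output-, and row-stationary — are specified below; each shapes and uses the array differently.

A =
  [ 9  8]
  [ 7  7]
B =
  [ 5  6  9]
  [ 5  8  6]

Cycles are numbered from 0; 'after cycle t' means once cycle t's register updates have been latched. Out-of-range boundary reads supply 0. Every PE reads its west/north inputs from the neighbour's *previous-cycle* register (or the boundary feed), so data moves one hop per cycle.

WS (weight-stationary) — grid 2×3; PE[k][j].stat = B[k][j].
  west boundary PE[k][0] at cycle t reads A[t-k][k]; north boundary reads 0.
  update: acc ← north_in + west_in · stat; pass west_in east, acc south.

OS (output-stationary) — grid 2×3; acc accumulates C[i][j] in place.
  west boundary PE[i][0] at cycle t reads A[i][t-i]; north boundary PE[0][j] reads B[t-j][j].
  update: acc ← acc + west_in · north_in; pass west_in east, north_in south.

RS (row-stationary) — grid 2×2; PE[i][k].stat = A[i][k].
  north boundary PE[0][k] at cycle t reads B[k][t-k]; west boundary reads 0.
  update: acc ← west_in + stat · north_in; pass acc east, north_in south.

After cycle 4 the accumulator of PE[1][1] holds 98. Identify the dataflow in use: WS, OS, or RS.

dataflow = OS

WS (2×3 grid), PE[1][1]:
  [0] (1,1) acc=0 (h:0 v:0)
  [1] (1,1) acc=0 (h:0 v:0)
  [2] (1,1) acc=118 (h:8 v:118)
  [3] (1,1) acc=98 (h:7 v:98)
  [4] (1,1) acc=0 (h:0 v:0)
OS (2×3 grid), PE[1][1]:
  [0] (1,1) acc=0 (h:0 v:0)
  [1] (1,1) acc=0 (h:0 v:0)
  [2] (1,1) acc=42 (h:7 v:6)
  [3] (1,1) acc=98 (h:7 v:8)
  [4] (1,1) acc=98 (h:0 v:0)
RS (2×2 grid), PE[1][1]:
  [0] (1,1) acc=0 (h:0 v:0)
  [1] (1,1) acc=0 (h:0 v:0)
  [2] (1,1) acc=70 (h:70 v:5)
  [3] (1,1) acc=98 (h:98 v:8)
  [4] (1,1) acc=105 (h:105 v:6)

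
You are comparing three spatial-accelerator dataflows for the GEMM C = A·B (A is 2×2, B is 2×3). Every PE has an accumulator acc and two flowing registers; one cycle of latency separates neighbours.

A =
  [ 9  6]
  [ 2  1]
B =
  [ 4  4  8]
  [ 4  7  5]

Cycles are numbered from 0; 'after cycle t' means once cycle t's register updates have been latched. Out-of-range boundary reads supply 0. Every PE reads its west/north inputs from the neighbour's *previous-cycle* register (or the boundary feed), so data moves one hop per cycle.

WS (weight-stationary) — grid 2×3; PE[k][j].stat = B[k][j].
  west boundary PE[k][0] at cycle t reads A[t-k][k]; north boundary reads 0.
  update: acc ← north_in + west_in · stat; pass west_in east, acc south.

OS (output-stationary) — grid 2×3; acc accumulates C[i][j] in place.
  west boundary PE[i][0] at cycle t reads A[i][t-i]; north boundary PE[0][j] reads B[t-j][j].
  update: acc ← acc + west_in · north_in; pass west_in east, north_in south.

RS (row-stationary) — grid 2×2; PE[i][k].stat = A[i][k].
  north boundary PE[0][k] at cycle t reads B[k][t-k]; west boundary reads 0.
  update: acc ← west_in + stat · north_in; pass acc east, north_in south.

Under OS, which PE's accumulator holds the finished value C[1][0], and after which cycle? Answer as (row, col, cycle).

(row, col, cycle) = (1, 0, 2)

OS — PE[1][0] is where C[1][0] collects:
  [0] (1,0) acc=0 (h:0 v:0)
  [1] (1,0) acc=8 (h:2 v:4)
  [2] (1,0) acc=12 (h:1 v:4)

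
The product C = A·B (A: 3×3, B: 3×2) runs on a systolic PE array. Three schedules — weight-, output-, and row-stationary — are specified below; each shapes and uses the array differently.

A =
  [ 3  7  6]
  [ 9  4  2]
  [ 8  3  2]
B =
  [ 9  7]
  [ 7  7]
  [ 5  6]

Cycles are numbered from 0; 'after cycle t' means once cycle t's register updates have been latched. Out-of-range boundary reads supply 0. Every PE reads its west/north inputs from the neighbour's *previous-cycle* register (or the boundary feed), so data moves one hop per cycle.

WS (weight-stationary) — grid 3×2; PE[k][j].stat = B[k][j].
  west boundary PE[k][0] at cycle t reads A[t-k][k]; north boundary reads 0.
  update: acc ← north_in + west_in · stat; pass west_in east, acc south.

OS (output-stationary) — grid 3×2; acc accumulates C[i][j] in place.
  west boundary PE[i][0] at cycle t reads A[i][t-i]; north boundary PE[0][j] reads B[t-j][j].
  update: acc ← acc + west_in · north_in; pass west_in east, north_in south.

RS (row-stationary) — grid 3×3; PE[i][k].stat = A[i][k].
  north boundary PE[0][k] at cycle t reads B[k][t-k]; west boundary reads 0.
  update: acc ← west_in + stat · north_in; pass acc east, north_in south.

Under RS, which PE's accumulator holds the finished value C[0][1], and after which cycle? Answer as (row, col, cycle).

(row, col, cycle) = (0, 2, 3)

Under RS, C[0][1] lands at PE[0][2]:
  [0] (0,2) acc=0 (h:0 v:0)
  [1] (0,2) acc=0 (h:0 v:0)
  [2] (0,2) acc=106 (h:106 v:5)
  [3] (0,2) acc=106 (h:106 v:6)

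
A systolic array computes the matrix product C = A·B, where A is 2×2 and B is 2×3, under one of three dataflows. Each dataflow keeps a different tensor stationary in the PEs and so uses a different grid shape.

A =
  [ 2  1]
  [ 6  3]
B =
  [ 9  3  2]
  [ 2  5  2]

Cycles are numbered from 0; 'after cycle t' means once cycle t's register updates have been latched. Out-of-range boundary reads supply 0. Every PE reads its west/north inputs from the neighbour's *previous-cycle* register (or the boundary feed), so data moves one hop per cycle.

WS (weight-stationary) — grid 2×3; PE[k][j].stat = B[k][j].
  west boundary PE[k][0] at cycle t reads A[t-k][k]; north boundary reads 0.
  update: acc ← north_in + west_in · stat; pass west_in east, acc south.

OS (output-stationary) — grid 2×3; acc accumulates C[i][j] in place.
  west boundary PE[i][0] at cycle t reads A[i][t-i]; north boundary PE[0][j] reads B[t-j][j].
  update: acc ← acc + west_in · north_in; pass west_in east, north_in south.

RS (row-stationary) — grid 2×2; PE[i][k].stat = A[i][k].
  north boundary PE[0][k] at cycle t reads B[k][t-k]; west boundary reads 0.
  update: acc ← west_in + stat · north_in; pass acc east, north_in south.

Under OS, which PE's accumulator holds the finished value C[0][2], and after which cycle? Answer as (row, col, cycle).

(row, col, cycle) = (0, 2, 3)

OS: C[0][2] accumulates in PE[0][2]:
  after 0 — PE[0][2] acc=0, pass-E 0, pass-S 0
  after 1 — PE[0][2] acc=0, pass-E 0, pass-S 0
  after 2 — PE[0][2] acc=4, pass-E 2, pass-S 2
  after 3 — PE[0][2] acc=6, pass-E 1, pass-S 2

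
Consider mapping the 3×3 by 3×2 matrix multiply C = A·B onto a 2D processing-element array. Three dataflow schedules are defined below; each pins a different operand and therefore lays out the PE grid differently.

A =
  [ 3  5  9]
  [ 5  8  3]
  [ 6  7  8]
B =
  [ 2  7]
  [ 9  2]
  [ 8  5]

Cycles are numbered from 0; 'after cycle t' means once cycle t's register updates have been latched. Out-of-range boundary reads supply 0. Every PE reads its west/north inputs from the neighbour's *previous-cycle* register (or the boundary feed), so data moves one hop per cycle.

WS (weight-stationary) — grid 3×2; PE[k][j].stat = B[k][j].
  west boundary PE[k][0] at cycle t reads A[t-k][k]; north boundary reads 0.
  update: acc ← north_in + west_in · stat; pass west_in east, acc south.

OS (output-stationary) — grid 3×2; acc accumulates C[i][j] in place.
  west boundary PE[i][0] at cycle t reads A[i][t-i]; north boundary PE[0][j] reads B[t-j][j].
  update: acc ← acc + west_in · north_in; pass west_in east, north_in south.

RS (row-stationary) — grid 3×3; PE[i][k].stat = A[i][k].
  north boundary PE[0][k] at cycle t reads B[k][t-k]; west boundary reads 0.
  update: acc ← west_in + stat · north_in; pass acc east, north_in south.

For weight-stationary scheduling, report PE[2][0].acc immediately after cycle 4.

PE[2][0].acc = 139

WS 3×2: PE[2][0] cycle-by-cycle (with neighbour feeds):
  cycle 0: PE[1][0] → acc 0, east 0, south 0
  cycle 0: PE[2][0] → acc 0, east 0, south 0
  cycle 1: PE[1][0] → acc 51, east 5, south 51
  cycle 1: PE[2][0] → acc 0, east 0, south 0
  cycle 2: PE[1][0] → acc 82, east 8, south 82
  cycle 2: PE[2][0] → acc 123, east 9, south 123
  cycle 3: PE[1][0] → acc 75, east 7, south 75
  cycle 3: PE[2][0] → acc 106, east 3, south 106
  cycle 4: PE[1][0] → acc 0, east 0, south 0
  cycle 4: PE[2][0] → acc 139, east 8, south 139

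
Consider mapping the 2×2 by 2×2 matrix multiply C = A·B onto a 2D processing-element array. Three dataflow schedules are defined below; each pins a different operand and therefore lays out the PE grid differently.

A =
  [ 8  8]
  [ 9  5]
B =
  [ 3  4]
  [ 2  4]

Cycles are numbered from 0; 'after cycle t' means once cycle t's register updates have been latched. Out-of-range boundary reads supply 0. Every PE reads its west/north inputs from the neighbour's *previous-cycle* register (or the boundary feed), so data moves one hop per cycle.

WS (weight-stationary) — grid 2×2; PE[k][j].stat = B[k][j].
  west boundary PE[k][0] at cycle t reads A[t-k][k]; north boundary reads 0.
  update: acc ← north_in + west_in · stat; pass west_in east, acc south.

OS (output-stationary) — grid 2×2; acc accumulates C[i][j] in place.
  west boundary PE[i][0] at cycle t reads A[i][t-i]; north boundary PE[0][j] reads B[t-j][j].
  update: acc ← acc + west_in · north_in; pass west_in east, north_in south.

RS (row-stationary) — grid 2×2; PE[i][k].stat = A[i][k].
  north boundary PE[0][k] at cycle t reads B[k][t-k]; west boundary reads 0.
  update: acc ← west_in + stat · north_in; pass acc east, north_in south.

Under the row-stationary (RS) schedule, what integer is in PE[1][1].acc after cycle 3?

PE[1][1].acc = 56

RS 2×2: PE[1][1] cycle-by-cycle (with neighbour feeds):
  0: (0,1).acc=0  regs=<0,0>
  0: (1,0).acc=0  regs=<0,0>
  0: (1,1).acc=0  regs=<0,0>
  1: (0,1).acc=40  regs=<40,2>
  1: (1,0).acc=27  regs=<27,3>
  1: (1,1).acc=0  regs=<0,0>
  2: (0,1).acc=64  regs=<64,4>
  2: (1,0).acc=36  regs=<36,4>
  2: (1,1).acc=37  regs=<37,2>
  3: (0,1).acc=0  regs=<0,0>
  3: (1,0).acc=0  regs=<0,0>
  3: (1,1).acc=56  regs=<56,4>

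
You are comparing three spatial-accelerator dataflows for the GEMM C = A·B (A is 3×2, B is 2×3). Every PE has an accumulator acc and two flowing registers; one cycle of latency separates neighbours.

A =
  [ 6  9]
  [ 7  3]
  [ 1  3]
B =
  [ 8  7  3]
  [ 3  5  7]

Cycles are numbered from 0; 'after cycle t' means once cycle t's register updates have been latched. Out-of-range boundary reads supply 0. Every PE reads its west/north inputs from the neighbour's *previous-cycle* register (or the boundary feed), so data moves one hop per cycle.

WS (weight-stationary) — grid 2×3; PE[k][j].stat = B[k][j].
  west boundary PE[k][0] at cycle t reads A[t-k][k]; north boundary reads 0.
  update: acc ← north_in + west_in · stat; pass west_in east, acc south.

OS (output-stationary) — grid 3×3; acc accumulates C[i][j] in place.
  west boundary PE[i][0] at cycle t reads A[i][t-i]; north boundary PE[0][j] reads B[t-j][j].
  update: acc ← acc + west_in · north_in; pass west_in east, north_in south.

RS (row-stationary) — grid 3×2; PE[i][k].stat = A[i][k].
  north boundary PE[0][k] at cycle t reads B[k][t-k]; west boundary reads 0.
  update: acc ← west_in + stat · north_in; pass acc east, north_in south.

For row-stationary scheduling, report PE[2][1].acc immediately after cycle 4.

RS on a 3×2 grid — tracing PE[2][1] and its feeders:
  t=0 PE[1][1]: acc=0 h=0 v=0
  t=0 PE[2][0]: acc=0 h=0 v=0
  t=0 PE[2][1]: acc=0 h=0 v=0
  t=1 PE[1][1]: acc=0 h=0 v=0
  t=1 PE[2][0]: acc=0 h=0 v=0
  t=1 PE[2][1]: acc=0 h=0 v=0
  t=2 PE[1][1]: acc=65 h=65 v=3
  t=2 PE[2][0]: acc=8 h=8 v=8
  t=2 PE[2][1]: acc=0 h=0 v=0
  t=3 PE[1][1]: acc=64 h=64 v=5
  t=3 PE[2][0]: acc=7 h=7 v=7
  t=3 PE[2][1]: acc=17 h=17 v=3
  t=4 PE[1][1]: acc=42 h=42 v=7
  t=4 PE[2][0]: acc=3 h=3 v=3
  t=4 PE[2][1]: acc=22 h=22 v=5

PE[2][1].acc = 22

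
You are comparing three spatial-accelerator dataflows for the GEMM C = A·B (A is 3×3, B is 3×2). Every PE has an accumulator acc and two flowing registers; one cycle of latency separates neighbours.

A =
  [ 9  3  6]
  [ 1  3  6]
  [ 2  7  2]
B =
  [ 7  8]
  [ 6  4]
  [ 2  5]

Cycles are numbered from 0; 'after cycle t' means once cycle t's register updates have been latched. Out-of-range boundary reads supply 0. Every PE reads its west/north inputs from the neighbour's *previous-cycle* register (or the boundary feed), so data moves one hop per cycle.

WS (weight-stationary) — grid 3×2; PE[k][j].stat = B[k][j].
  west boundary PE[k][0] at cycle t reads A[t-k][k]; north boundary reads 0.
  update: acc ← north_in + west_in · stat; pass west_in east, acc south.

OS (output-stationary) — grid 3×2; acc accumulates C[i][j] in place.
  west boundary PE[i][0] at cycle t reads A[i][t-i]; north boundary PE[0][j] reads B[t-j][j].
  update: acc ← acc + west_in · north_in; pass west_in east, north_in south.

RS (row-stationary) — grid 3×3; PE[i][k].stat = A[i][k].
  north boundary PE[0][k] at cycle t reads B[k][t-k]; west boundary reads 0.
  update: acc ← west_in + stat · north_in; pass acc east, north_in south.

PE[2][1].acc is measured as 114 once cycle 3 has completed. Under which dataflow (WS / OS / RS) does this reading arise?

— WS: 3×2; PE[2][1] trace:
  cycle 0: PE[2][1] → acc 0, east 0, south 0
  cycle 1: PE[2][1] → acc 0, east 0, south 0
  cycle 2: PE[2][1] → acc 0, east 0, south 0
  cycle 3: PE[2][1] → acc 114, east 6, south 114
— OS: 3×2; PE[2][1] trace:
  cycle 0: PE[2][1] → acc 0, east 0, south 0
  cycle 1: PE[2][1] → acc 0, east 0, south 0
  cycle 2: PE[2][1] → acc 0, east 0, south 0
  cycle 3: PE[2][1] → acc 16, east 2, south 8
— RS: 3×3; PE[2][1] trace:
  cycle 0: PE[2][1] → acc 0, east 0, south 0
  cycle 1: PE[2][1] → acc 0, east 0, south 0
  cycle 2: PE[2][1] → acc 0, east 0, south 0
  cycle 3: PE[2][1] → acc 56, east 56, south 6

dataflow = WS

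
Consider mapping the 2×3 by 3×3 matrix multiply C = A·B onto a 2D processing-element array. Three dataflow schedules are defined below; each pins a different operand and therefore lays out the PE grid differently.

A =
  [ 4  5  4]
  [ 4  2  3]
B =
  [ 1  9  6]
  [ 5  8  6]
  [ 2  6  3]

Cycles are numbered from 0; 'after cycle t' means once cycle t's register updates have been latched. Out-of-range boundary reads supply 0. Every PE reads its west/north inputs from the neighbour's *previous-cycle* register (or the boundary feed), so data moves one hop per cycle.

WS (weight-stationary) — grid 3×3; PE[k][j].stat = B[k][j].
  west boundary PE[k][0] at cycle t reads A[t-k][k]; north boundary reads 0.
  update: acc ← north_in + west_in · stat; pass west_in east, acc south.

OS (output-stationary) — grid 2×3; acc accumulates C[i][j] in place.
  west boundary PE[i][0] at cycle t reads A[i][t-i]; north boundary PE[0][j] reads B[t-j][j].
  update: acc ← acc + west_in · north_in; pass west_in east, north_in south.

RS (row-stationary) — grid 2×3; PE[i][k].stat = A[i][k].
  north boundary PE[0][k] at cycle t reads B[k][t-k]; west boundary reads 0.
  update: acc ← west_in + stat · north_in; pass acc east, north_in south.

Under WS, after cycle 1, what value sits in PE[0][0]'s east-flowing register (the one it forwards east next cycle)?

WS 3×3: PE[0][0] cycle-by-cycle (with neighbour feeds):
  c0 r0c0: 4 / 4 / 4
  c1 r0c0: 4 / 4 / 4

register = 4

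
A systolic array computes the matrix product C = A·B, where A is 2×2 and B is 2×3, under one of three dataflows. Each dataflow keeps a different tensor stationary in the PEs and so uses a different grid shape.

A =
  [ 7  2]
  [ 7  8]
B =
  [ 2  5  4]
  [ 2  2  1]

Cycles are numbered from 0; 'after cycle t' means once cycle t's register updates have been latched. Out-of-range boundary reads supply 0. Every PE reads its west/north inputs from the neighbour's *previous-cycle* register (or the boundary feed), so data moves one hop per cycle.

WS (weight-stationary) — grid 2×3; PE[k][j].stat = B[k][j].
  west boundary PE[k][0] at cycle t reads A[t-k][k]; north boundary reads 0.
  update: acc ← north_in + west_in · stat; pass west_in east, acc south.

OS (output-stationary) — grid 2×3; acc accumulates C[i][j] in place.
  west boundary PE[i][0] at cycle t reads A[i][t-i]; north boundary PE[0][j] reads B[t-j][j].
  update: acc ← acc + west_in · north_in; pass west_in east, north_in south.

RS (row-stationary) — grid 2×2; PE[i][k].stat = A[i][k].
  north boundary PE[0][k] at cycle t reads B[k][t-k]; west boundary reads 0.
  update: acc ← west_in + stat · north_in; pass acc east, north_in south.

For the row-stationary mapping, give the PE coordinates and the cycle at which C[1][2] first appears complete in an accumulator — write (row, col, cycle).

(row, col, cycle) = (1, 1, 4)

Under RS, C[1][2] lands at PE[1][1]:
  cycle 0: PE[1][1] → acc 0, east 0, south 0
  cycle 1: PE[1][1] → acc 0, east 0, south 0
  cycle 2: PE[1][1] → acc 30, east 30, south 2
  cycle 3: PE[1][1] → acc 51, east 51, south 2
  cycle 4: PE[1][1] → acc 36, east 36, south 1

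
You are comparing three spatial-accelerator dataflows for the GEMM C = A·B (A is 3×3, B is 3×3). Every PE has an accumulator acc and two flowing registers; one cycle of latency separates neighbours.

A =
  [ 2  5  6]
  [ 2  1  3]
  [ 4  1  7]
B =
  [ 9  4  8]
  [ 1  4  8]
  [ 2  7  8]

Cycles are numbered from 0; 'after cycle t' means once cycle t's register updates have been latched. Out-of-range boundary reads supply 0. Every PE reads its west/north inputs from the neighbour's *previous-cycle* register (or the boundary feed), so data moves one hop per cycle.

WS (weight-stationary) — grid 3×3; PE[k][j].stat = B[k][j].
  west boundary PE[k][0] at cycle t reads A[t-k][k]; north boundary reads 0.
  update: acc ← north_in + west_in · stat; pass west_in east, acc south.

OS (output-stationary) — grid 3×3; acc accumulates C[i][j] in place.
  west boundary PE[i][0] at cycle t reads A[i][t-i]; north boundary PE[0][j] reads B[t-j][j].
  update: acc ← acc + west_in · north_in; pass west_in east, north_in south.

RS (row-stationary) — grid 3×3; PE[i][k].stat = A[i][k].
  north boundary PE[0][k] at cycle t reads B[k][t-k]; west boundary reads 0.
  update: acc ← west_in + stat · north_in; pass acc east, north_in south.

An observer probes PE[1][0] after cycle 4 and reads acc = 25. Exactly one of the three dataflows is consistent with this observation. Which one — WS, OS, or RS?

dataflow = OS

Under WS (3×3), PE[1][0]:
  t=0 PE[1][0]: acc=0 h=0 v=0
  t=1 PE[1][0]: acc=23 h=5 v=23
  t=2 PE[1][0]: acc=19 h=1 v=19
  t=3 PE[1][0]: acc=37 h=1 v=37
  t=4 PE[1][0]: acc=0 h=0 v=0
Under OS (3×3), PE[1][0]:
  t=0 PE[1][0]: acc=0 h=0 v=0
  t=1 PE[1][0]: acc=18 h=2 v=9
  t=2 PE[1][0]: acc=19 h=1 v=1
  t=3 PE[1][0]: acc=25 h=3 v=2
  t=4 PE[1][0]: acc=25 h=0 v=0
Under RS (3×3), PE[1][0]:
  t=0 PE[1][0]: acc=0 h=0 v=0
  t=1 PE[1][0]: acc=18 h=18 v=9
  t=2 PE[1][0]: acc=8 h=8 v=4
  t=3 PE[1][0]: acc=16 h=16 v=8
  t=4 PE[1][0]: acc=0 h=0 v=0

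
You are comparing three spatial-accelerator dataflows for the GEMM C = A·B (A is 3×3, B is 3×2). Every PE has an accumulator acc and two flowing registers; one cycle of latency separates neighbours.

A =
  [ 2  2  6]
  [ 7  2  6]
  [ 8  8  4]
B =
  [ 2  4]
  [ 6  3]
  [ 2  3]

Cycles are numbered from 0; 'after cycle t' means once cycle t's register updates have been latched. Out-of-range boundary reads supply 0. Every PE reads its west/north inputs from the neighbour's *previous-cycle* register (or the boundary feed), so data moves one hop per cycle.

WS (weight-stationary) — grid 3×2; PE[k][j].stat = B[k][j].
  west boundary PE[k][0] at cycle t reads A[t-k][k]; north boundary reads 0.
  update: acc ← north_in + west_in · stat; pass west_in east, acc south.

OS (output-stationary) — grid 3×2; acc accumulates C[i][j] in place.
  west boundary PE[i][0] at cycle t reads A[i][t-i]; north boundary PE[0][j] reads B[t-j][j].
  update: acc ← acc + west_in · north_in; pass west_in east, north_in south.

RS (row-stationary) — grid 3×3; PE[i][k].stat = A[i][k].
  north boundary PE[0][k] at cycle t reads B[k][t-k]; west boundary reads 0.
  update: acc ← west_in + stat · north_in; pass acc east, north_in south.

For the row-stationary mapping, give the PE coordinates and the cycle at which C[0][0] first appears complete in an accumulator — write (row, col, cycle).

RS: C[0][0] accumulates in PE[0][2]:
  t=0 PE[0][2]: acc=0 h=0 v=0
  t=1 PE[0][2]: acc=0 h=0 v=0
  t=2 PE[0][2]: acc=28 h=28 v=2

(row, col, cycle) = (0, 2, 2)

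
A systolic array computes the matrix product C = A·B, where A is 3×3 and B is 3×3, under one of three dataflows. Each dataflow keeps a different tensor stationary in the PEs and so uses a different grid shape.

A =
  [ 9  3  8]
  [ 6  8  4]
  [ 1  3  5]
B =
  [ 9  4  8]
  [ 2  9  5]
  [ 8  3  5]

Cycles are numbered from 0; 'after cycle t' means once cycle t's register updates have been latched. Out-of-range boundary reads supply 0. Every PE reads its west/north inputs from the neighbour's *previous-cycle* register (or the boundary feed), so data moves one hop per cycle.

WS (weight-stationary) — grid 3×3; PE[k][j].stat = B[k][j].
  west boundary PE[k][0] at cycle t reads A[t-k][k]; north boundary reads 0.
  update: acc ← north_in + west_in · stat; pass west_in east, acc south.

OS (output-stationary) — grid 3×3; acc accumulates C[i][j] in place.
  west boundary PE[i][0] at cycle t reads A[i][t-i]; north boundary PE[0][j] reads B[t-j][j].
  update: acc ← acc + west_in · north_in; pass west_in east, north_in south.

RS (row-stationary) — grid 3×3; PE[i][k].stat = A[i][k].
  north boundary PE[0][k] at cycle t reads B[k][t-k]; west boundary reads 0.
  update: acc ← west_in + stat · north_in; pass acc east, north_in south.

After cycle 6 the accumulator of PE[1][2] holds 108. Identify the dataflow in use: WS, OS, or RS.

WS (3×3 grid), PE[1][2]:
  [0] (1,2) acc=0 (h:0 v:0)
  [1] (1,2) acc=0 (h:0 v:0)
  [2] (1,2) acc=0 (h:0 v:0)
  [3] (1,2) acc=87 (h:3 v:87)
  [4] (1,2) acc=88 (h:8 v:88)
  [5] (1,2) acc=23 (h:3 v:23)
  [6] (1,2) acc=0 (h:0 v:0)
OS (3×3 grid), PE[1][2]:
  [0] (1,2) acc=0 (h:0 v:0)
  [1] (1,2) acc=0 (h:0 v:0)
  [2] (1,2) acc=0 (h:0 v:0)
  [3] (1,2) acc=48 (h:6 v:8)
  [4] (1,2) acc=88 (h:8 v:5)
  [5] (1,2) acc=108 (h:4 v:5)
  [6] (1,2) acc=108 (h:0 v:0)
RS (3×3 grid), PE[1][2]:
  [0] (1,2) acc=0 (h:0 v:0)
  [1] (1,2) acc=0 (h:0 v:0)
  [2] (1,2) acc=0 (h:0 v:0)
  [3] (1,2) acc=102 (h:102 v:8)
  [4] (1,2) acc=108 (h:108 v:3)
  [5] (1,2) acc=108 (h:108 v:5)
  [6] (1,2) acc=0 (h:0 v:0)

dataflow = OS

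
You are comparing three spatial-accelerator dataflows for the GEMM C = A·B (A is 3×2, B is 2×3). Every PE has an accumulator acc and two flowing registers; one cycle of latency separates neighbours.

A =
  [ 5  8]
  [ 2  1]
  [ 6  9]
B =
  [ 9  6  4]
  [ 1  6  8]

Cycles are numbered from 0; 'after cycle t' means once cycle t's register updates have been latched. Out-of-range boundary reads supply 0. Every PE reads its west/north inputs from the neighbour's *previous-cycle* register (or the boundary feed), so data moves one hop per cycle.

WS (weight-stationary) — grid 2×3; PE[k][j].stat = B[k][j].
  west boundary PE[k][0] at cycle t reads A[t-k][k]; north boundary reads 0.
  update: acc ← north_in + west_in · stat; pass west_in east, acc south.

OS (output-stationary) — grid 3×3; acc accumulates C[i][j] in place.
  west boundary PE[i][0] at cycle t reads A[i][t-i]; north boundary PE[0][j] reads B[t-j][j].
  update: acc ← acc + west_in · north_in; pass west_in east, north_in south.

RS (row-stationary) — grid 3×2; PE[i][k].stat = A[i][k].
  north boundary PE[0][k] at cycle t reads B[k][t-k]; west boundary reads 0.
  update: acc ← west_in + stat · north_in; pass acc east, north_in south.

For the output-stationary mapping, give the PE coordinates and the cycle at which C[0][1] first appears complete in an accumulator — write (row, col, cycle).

Under OS, C[0][1] lands at PE[0][1]:
  0: (0,1).acc=0  regs=<0,0>
  1: (0,1).acc=30  regs=<5,6>
  2: (0,1).acc=78  regs=<8,6>

(row, col, cycle) = (0, 1, 2)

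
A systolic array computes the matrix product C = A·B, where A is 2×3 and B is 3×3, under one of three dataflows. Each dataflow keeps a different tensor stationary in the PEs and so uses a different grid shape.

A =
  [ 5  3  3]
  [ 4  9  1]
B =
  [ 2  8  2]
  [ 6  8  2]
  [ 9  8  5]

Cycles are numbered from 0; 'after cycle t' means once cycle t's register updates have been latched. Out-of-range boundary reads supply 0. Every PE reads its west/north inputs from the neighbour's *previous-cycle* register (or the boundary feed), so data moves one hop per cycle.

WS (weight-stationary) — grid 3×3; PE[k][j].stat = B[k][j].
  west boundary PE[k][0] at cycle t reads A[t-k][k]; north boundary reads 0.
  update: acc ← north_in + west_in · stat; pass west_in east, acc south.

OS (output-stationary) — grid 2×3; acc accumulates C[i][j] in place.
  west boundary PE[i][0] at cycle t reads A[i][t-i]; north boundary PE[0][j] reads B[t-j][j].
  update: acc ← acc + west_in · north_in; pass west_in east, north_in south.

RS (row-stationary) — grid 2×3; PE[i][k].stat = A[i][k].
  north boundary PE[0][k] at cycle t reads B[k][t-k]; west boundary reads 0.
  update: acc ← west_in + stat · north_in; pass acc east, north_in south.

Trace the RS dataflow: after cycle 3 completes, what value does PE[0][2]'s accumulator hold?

RS 2×3: PE[0][2] cycle-by-cycle (with neighbour feeds):
  cycle 0: PE[0][1] → acc 0, east 0, south 0
  cycle 0: PE[0][2] → acc 0, east 0, south 0
  cycle 1: PE[0][1] → acc 28, east 28, south 6
  cycle 1: PE[0][2] → acc 0, east 0, south 0
  cycle 2: PE[0][1] → acc 64, east 64, south 8
  cycle 2: PE[0][2] → acc 55, east 55, south 9
  cycle 3: PE[0][1] → acc 16, east 16, south 2
  cycle 3: PE[0][2] → acc 88, east 88, south 8

PE[0][2].acc = 88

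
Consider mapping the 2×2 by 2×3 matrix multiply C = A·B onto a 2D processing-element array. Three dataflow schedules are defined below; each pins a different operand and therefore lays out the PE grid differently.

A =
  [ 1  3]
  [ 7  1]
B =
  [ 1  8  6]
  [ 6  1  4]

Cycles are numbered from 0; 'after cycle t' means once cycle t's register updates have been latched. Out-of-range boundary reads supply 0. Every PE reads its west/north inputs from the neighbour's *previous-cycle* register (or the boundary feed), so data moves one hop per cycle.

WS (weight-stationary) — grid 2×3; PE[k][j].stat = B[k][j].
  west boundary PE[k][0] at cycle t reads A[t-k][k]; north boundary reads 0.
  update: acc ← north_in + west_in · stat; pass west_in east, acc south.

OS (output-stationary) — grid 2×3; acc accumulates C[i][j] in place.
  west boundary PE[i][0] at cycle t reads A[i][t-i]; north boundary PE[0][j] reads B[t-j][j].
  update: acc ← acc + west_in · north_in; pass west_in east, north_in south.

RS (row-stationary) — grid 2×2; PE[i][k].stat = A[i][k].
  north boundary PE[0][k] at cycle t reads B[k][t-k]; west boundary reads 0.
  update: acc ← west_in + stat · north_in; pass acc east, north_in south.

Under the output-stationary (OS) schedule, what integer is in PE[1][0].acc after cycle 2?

OS (2×3). Following PE[1][0] plus its west/north inputs:
  t=0 PE[0][0]: acc=1 h=1 v=1
  t=0 PE[1][0]: acc=0 h=0 v=0
  t=1 PE[0][0]: acc=19 h=3 v=6
  t=1 PE[1][0]: acc=7 h=7 v=1
  t=2 PE[0][0]: acc=19 h=0 v=0
  t=2 PE[1][0]: acc=13 h=1 v=6

PE[1][0].acc = 13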